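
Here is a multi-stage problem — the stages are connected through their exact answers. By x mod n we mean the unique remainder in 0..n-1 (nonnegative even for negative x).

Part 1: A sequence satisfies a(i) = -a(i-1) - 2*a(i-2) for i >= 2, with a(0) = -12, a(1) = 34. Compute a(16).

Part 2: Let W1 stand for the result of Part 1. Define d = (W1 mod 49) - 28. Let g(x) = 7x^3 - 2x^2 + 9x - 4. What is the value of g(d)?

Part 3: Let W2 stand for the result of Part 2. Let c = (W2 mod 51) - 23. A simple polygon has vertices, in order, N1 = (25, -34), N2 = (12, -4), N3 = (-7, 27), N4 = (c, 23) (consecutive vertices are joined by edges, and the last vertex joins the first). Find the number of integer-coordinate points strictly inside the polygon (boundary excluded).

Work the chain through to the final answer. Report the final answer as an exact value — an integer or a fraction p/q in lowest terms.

888

Part 1: a(2) = -1*(34) - 2*(-12) = -10; iterating: a(2)=-10, a(3)=-58, a(4)=78, a(5)=38, a(6)=-194, a(7)=118, a(8)=270, a(9)=-506, a(10)=-34, a(11)=1046, a(12)=-978, a(13)=-1114, a(14)=3070, a(15)=-842, a(16)=-5298; answer -5298
Part 2: W1 = -5298; d = 15; 7*(15)^3 - 2*(15)^2 + 9*(15)^1 - 4 = (23625) + (-450) + (135) + (-4) = 23306; answer 23306
Part 3: W2 = 23306; c = 27; cross terms: (25*-4 - 12*-34)=308, (12*27 - -7*-4)=296, (-7*23 - 27*27)=-890, (27*-34 - 25*23)=-1493; twice the area = |-1779| = 1779; area = 1779/2; boundary points = 1 + 1 + 2 + 1 = 5; strictly interior points = area - boundary/2 + 1 = 888; answer 888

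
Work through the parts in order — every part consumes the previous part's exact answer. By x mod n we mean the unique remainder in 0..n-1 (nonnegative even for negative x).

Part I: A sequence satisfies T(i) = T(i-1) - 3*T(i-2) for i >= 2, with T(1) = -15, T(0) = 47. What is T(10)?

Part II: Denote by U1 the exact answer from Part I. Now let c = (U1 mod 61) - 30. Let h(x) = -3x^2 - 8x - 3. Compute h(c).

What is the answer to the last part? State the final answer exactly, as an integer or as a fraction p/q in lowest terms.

Part I: T(2) = 1*(-15) - 3*(47) = -156; iterating: T(2)=-156, T(3)=-111, T(4)=357, T(5)=690, T(6)=-381, T(7)=-2451, T(8)=-1308, T(9)=6045, T(10)=9969; answer 9969
Part II: U1 = 9969; c = -4; -3*(-4)^2 - 8*(-4)^1 - 3 = (-48) + (32) + (-3) = -19; answer -19

-19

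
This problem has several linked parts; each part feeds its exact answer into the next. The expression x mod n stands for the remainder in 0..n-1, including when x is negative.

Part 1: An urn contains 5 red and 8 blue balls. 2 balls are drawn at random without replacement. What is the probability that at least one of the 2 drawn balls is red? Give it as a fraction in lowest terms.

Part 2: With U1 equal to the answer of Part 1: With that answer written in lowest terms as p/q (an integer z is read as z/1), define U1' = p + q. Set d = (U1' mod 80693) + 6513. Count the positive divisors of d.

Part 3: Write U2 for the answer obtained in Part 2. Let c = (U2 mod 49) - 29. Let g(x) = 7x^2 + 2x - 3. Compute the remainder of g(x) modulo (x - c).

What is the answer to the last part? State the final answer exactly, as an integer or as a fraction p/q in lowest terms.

5046

Part 1: total draws C(13,2) = 78; complement C(8,2) = 28; favorable 78 - 28 = 50; P = 25/39; answer 25/39
Part 2: U1 = 25/39; threaded value p + q = 64; d = 6577; 6577 is prime, so its only divisors are 1 and 6577; count = 2; answer 2
Part 3: U2 = 2; c = -27; remainder = value at the root: 7*(-27)^2 + 2*(-27)^1 - 3 = (5103) + (-54) + (-3) = 5046; answer 5046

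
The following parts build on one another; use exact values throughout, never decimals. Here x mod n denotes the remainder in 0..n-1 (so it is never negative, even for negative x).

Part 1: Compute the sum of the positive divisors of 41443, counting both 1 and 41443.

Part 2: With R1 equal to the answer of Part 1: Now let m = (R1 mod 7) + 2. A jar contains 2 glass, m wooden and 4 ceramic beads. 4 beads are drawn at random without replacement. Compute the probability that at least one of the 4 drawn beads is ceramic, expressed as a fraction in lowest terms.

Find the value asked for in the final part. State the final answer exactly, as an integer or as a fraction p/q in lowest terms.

Part 1: 41443 is prime, so its only divisors are 1 and 41443; sigma = 1 + 41443 = 41444; answer 41444
Part 2: R1 = 41444; m = 6; total draws C(12,4) = 495; complement C(8,4) = 70; favorable 495 - 70 = 425; P = 85/99; answer 85/99

85/99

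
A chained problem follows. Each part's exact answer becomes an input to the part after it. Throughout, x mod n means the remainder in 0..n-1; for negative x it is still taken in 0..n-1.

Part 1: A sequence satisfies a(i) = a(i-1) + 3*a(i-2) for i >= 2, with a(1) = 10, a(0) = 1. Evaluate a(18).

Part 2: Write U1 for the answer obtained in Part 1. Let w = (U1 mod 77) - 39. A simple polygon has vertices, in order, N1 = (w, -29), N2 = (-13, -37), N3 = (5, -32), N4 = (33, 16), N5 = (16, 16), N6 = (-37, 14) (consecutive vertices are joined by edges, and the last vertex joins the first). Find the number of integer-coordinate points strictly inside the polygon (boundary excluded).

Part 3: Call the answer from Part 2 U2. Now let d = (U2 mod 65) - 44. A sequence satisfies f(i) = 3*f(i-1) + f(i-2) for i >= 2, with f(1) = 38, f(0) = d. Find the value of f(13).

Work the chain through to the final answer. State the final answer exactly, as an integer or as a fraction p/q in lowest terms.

Part 1: a(2) = 1*(10) + 3*(1) = 13; iterating: a(2)=13, a(3)=43, a(4)=82, a(5)=211, a(6)=457, a(7)=1090, a(8)=2461, a(9)=5731, a(10)=13114, a(11)=30307, a(12)=69649, a(13)=160570, a(14)=369517, a(15)=851227, a(16)=1959778, a(17)=4513459, a(18)=10392793; answer 10392793
Part 2: U1 = 10392793; w = -13; cross terms: (-13*-37 - -13*-29)=104, (-13*-32 - 5*-37)=601, (5*16 - 33*-32)=1136, (33*16 - 16*16)=272, (16*14 - -37*16)=816, (-37*-29 - -13*14)=1255; twice the area = |4184| = 4184; area = 2092; boundary points = 8 + 1 + 4 + 17 + 1 + 1 = 32; strictly interior points = area - boundary/2 + 1 = 2077; answer 2077
Part 3: U2 = 2077; d = 18; f(2) = 3*(38) + 1*(18) = 132; iterating: f(2)=132, f(3)=434, f(4)=1434, f(5)=4736, f(6)=15642, f(7)=51662, f(8)=170628, f(9)=563546, f(10)=1861266, f(11)=6147344, f(12)=20303298, f(13)=67057238; answer 67057238

67057238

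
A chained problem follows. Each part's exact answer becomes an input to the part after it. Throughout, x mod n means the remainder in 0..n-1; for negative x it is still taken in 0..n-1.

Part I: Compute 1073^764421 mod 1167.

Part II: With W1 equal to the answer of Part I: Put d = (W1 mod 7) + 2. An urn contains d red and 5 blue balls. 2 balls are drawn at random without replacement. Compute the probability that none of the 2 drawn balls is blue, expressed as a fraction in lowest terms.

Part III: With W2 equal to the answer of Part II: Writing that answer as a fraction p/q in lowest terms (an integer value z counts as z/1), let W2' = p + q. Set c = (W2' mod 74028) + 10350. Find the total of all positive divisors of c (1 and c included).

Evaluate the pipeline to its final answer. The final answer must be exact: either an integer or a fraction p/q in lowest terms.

Part I: squarings mod 1167: 1073^1=1073, 1073^2=667, 1073^4=262, 1073^8=958, 1073^16=502, 1073^32=1099, 1073^64=1123, 1073^128=769, 1073^256=859, 1073^512=337, 1073^1024=370, 1073^2048=361, 1073^4096=784, 1073^8192=814, 1073^16384=907, 1073^32768=1081, 1073^65536=394, 1073^131072=25, 1073^262144=625, 1073^524288=847; 1073^764421 = 1073^1 * 1073^4 * 1073^512 * 1073^2048 * 1073^8192 * 1073^32768 * 1073^65536 * 1073^131072 * 1073^524288 = 773 (mod 1167); answer 773
Part II: W1 = 773; d = 5; total draws C(10,2) = 45; favorable C(5,2) = 10; P = 2/9; answer 2/9
Part III: W2 = 2/9; threaded value p + q = 11; c = 10361; 10361 = 13 * 797; sigma = (1 + 13) * (1 + 797) = 14 * 798 = 11172; answer 11172

11172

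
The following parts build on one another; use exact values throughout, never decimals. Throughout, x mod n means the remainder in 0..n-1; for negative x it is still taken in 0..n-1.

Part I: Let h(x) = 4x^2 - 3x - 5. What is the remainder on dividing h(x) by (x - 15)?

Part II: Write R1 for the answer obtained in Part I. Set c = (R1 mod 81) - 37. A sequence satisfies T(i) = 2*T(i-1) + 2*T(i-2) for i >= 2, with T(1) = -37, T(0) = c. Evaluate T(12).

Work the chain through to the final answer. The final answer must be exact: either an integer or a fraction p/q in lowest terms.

-1737408

Part I: remainder = value at the root: 4*(15)^2 - 3*(15)^1 - 5 = (900) + (-45) + (-5) = 850; answer 850
Part II: R1 = 850; c = 3; T(2) = 2*(-37) + 2*(3) = -68; iterating: T(2)=-68, T(3)=-210, T(4)=-556, T(5)=-1532, T(6)=-4176, T(7)=-11416, T(8)=-31184, T(9)=-85200, T(10)=-232768, T(11)=-635936, T(12)=-1737408; answer -1737408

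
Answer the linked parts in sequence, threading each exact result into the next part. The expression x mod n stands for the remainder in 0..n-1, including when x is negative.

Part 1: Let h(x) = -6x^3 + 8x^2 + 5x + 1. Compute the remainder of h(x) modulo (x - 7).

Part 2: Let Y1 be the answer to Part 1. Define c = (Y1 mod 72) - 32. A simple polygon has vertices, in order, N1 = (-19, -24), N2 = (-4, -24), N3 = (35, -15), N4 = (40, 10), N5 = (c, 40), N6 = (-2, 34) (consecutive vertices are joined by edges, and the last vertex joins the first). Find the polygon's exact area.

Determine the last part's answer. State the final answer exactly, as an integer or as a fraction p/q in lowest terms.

Part 1: remainder = value at the root: -6*(7)^3 + 8*(7)^2 + 5*(7)^1 + 1 = (-2058) + (392) + (35) + (1) = -1630; answer -1630
Part 2: Y1 = -1630; c = -6; cross terms: (-19*-24 - -4*-24)=360, (-4*-15 - 35*-24)=900, (35*10 - 40*-15)=950, (40*40 - -6*10)=1660, (-6*34 - -2*40)=-124, (-2*-24 - -19*34)=694; twice the area = |4440| = 4440; area = 2220; answer 2220

2220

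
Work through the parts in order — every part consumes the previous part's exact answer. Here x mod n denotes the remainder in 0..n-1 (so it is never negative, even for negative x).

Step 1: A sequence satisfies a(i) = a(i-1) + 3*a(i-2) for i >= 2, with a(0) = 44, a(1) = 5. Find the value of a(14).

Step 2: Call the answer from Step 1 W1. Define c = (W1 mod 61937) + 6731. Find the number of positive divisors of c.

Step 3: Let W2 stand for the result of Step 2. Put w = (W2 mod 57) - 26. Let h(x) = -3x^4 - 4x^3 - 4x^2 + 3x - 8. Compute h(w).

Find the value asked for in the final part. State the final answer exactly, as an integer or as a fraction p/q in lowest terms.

-46

Step 1: a(2) = 1*(5) + 3*(44) = 137; iterating: a(2)=137, a(3)=152, a(4)=563, a(5)=1019, a(6)=2708, a(7)=5765, a(8)=13889, a(9)=31184, a(10)=72851, a(11)=166403, a(12)=384956, a(13)=884165, a(14)=2039033; answer 2039033
Step 2: W1 = 2039033; c = 63780; 63780 = 2^2 * 3 * 5 * 1063; number of divisors = (2+1) * (1+1) * (1+1) * (1+1) = 24; answer 24
Step 3: W2 = 24; w = -2; -3*(-2)^4 - 4*(-2)^3 - 4*(-2)^2 + 3*(-2)^1 - 8 = (-48) + (32) + (-16) + (-6) + (-8) = -46; answer -46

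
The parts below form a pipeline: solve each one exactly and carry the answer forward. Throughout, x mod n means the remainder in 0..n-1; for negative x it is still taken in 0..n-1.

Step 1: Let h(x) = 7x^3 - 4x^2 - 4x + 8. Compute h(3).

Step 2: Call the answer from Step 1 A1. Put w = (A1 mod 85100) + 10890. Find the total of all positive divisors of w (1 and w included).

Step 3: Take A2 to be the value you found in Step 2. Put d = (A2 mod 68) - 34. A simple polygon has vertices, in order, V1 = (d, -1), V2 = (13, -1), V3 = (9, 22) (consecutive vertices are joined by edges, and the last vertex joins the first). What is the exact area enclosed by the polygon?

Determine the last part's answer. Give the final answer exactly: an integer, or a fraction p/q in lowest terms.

Step 1: 7*(3)^3 - 4*(3)^2 - 4*(3)^1 + 8 = (189) + (-36) + (-12) + (8) = 149; answer 149
Step 2: A1 = 149; w = 11039; 11039 = 7 * 19 * 83; sigma = (1 + 7) * (1 + 19) * (1 + 83) = 8 * 20 * 84 = 13440; answer 13440
Step 3: A2 = 13440; d = 10; cross terms: (10*-1 - 13*-1)=3, (13*22 - 9*-1)=295, (9*-1 - 10*22)=-229; twice the area = |69| = 69; area = 69/2; answer 69/2

69/2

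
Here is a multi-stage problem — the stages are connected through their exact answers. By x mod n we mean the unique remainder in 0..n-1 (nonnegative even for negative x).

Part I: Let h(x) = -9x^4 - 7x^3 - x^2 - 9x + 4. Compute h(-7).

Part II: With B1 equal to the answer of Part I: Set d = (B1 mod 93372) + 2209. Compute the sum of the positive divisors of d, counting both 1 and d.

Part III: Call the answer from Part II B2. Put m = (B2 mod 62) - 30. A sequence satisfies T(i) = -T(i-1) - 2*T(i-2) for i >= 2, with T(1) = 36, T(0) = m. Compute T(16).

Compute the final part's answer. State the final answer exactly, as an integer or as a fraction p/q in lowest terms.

-6552

Part I: -9*(-7)^4 - 7*(-7)^3 - 1*(-7)^2 - 9*(-7)^1 + 4 = (-21609) + (2401) + (-49) + (63) + (4) = -19190; answer -19190
Part II: B1 = -19190; d = 76391; 76391 = 7^2 * 1559; sigma = (1 + 7 + 49) * (1 + 1559) = 57 * 1560 = 88920; answer 88920
Part III: B2 = 88920; m = -18; T(2) = -1*(36) - 2*(-18) = 0; iterating: T(2)=0, T(3)=-72, T(4)=72, T(5)=72, T(6)=-216, T(7)=72, T(8)=360, T(9)=-504, T(10)=-216, T(11)=1224, T(12)=-792, T(13)=-1656, T(14)=3240, T(15)=72, T(16)=-6552; answer -6552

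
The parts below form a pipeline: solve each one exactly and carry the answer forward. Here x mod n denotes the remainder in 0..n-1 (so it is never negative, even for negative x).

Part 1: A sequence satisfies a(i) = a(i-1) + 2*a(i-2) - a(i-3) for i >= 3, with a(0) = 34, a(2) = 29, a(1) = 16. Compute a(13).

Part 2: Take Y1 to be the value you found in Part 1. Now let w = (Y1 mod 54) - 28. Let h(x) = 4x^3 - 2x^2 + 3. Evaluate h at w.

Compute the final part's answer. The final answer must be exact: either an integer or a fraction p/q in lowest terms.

Part 1: a(3) = 1*(29) + 2*(16) - 1*(34) = 27; iterating: a(3)=27, a(4)=69, a(5)=94, a(6)=205, a(7)=324, a(8)=640, a(9)=1083, a(10)=2039, a(11)=3565, a(12)=6560, a(13)=11651; answer 11651
Part 2: Y1 = 11651; w = 13; 4*(13)^3 - 2*(13)^2 + 3 = (8788) + (-338) + (3) = 8453; answer 8453

8453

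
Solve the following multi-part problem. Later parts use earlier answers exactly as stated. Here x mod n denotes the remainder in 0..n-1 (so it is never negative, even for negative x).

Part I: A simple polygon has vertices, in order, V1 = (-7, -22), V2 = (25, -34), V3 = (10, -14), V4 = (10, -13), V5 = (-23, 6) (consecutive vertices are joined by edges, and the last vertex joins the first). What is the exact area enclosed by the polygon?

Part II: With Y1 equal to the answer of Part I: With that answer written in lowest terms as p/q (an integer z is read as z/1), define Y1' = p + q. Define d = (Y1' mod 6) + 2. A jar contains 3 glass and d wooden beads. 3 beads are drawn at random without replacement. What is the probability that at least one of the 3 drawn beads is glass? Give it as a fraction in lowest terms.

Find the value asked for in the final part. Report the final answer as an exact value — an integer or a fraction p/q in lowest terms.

Part I: cross terms: (-7*-34 - 25*-22)=788, (25*-14 - 10*-34)=-10, (10*-13 - 10*-14)=10, (10*6 - -23*-13)=-239, (-23*-22 - -7*6)=548; twice the area = |1097| = 1097; area = 1097/2; answer 1097/2
Part II: Y1 = 1097/2; threaded value p + q = 1099; d = 3; total draws C(6,3) = 20; complement C(3,3) = 1; favorable 20 - 1 = 19; P = 19/20; answer 19/20

19/20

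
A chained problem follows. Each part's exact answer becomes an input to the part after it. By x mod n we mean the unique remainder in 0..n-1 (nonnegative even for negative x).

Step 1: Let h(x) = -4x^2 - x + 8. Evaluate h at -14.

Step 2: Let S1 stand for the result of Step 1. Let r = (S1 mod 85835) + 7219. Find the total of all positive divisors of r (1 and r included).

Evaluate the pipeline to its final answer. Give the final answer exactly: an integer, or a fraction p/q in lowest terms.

Step 1: -4*(-14)^2 - 1*(-14)^1 + 8 = (-784) + (14) + (8) = -762; answer -762
Step 2: S1 = -762; r = 92292; 92292 = 2^2 * 3 * 7691; sigma = (1 + 2 + 4) * (1 + 3) * (1 + 7691) = 7 * 4 * 7692 = 215376; answer 215376

215376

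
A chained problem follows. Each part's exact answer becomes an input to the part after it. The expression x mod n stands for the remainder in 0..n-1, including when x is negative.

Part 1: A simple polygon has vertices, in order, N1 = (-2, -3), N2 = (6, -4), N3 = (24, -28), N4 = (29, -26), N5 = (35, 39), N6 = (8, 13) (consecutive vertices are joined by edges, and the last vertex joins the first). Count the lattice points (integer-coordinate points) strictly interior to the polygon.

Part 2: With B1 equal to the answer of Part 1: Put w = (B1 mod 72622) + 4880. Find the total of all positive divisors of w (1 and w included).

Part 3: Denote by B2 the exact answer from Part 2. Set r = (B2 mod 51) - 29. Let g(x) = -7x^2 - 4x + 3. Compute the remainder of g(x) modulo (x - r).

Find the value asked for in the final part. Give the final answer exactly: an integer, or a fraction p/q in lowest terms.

Part 1: cross terms: (-2*-4 - 6*-3)=26, (6*-28 - 24*-4)=-72, (24*-26 - 29*-28)=188, (29*39 - 35*-26)=2041, (35*13 - 8*39)=143, (8*-3 - -2*13)=2; twice the area = |2328| = 2328; area = 1164; boundary points = 1 + 6 + 1 + 1 + 1 + 2 = 12; strictly interior points = area - boundary/2 + 1 = 1159; answer 1159
Part 2: B1 = 1159; w = 6039; 6039 = 3^2 * 11 * 61; sigma = (1 + 3 + 9) * (1 + 11) * (1 + 61) = 13 * 12 * 62 = 9672; answer 9672
Part 3: B2 = 9672; r = 4; remainder = value at the root: -7*(4)^2 - 4*(4)^1 + 3 = (-112) + (-16) + (3) = -125; answer -125

-125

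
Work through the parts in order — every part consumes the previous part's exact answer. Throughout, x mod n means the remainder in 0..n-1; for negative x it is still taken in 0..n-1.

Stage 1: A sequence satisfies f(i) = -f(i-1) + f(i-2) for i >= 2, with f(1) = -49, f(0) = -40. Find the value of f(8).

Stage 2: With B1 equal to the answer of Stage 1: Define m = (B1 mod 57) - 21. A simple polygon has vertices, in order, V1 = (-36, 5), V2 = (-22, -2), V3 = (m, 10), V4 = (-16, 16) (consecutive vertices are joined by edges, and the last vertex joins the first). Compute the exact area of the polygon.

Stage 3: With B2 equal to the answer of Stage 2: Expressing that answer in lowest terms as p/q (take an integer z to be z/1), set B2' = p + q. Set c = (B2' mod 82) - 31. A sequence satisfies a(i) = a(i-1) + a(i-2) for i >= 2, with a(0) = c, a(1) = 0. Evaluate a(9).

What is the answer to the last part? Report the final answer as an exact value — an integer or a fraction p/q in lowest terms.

-147

Stage 1: f(2) = -1*(-49) + 1*(-40) = 9; iterating: f(2)=9, f(3)=-58, f(4)=67, f(5)=-125, f(6)=192, f(7)=-317, f(8)=509; answer 509
Stage 2: B1 = 509; m = 32; cross terms: (-36*-2 - -22*5)=182, (-22*10 - 32*-2)=-156, (32*16 - -16*10)=672, (-16*5 - -36*16)=496; twice the area = |1194| = 1194; area = 597; answer 597
Stage 3: B2 = 597; threaded value p + q = 598; c = -7; a(2) = 1*(0) + 1*(-7) = -7; iterating: a(2)=-7, a(3)=-7, a(4)=-14, a(5)=-21, a(6)=-35, a(7)=-56, a(8)=-91, a(9)=-147; answer -147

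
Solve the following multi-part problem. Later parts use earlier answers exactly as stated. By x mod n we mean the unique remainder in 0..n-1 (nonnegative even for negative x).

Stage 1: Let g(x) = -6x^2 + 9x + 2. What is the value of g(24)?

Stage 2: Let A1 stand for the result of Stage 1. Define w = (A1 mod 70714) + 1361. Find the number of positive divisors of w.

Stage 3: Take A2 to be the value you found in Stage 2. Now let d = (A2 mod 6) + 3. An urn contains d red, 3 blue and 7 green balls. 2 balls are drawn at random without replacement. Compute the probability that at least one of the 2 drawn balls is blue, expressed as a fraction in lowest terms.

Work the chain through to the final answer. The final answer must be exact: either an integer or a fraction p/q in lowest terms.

Stage 1: -6*(24)^2 + 9*(24)^1 + 2 = (-3456) + (216) + (2) = -3238; answer -3238
Stage 2: A1 = -3238; w = 68837; 68837 = 19 * 3623; number of divisors = (1+1) * (1+1) = 4; answer 4
Stage 3: A2 = 4; d = 7; total draws C(17,2) = 136; complement C(14,2) = 91; favorable 136 - 91 = 45; P = 45/136; answer 45/136

45/136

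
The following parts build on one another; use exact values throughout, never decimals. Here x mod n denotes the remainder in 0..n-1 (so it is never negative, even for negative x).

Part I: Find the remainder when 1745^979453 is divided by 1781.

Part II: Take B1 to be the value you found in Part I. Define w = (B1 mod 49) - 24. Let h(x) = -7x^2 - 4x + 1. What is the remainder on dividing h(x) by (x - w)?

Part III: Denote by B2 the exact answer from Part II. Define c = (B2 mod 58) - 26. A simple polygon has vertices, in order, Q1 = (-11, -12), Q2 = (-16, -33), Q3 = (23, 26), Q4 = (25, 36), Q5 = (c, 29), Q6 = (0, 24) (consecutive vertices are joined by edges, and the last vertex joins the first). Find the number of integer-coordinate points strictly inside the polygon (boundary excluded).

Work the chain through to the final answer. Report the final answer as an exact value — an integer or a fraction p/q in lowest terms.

Part I: squarings mod 1781: 1745^1=1745, 1745^2=1296, 1745^4=133, 1745^8=1660, 1745^16=393, 1745^32=1283, 1745^64=445, 1745^128=334, 1745^256=1134, 1745^512=74, 1745^1024=133, 1745^2048=1660, 1745^4096=393, 1745^8192=1283, 1745^16384=445, 1745^32768=334, 1745^65536=1134, 1745^131072=74, 1745^262144=133, 1745^524288=1660; 1745^979453 = 1745^1 * 1745^4 * 1745^8 * 1745^16 * 1745^32 * 1745^64 * 1745^128 * 1745^256 * 1745^4096 * 1745^8192 * 1745^16384 * 1745^32768 * 1745^131072 * 1745^262144 * 1745^524288 = 68 (mod 1781); answer 68
Part II: B1 = 68; w = -5; remainder = value at the root: -7*(-5)^2 - 4*(-5)^1 + 1 = (-175) + (20) + (1) = -154; answer -154
Part III: B2 = -154; c = -6; cross terms: (-11*-33 - -16*-12)=171, (-16*26 - 23*-33)=343, (23*36 - 25*26)=178, (25*29 - -6*36)=941, (-6*24 - 0*29)=-144, (0*-12 - -11*24)=264; twice the area = |1753| = 1753; area = 1753/2; boundary points = 1 + 1 + 2 + 1 + 1 + 1 = 7; strictly interior points = area - boundary/2 + 1 = 874; answer 874

874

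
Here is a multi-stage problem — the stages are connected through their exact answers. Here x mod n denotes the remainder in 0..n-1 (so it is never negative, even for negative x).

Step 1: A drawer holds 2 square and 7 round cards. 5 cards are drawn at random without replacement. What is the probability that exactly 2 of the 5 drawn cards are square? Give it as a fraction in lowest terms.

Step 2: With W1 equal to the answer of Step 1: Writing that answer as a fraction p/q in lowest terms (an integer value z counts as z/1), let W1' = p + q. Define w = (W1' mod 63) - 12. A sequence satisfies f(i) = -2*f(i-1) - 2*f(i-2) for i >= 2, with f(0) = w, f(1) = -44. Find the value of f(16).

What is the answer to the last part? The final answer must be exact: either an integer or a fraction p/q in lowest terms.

2816

Step 1: total draws C(9,5) = 126; favorable C(2,2)*C(7,3) = 35; P = 5/18; answer 5/18
Step 2: W1 = 5/18; threaded value p + q = 23; w = 11; f(2) = -2*(-44) - 2*(11) = 66; iterating: f(2)=66, f(3)=-44, f(4)=-44, f(5)=176, f(6)=-264, f(7)=176, f(8)=176, f(9)=-704, f(10)=1056, f(11)=-704, f(12)=-704, f(13)=2816, f(14)=-4224, f(15)=2816, f(16)=2816; answer 2816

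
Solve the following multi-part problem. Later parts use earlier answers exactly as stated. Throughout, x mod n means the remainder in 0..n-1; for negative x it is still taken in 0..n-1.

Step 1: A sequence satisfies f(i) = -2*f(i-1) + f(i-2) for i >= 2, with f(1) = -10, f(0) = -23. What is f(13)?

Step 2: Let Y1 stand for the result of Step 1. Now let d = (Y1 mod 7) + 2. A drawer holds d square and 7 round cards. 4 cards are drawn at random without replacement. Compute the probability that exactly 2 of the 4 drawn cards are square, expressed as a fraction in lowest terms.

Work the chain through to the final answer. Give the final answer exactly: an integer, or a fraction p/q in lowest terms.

Step 1: f(2) = -2*(-10) + 1*(-23) = -3; iterating: f(2)=-3, f(3)=-4, f(4)=5, f(5)=-14, f(6)=33, f(7)=-80, f(8)=193, f(9)=-466, f(10)=1125, f(11)=-2716, f(12)=6557, f(13)=-15830; answer -15830
Step 2: Y1 = -15830; d = 6; total draws C(13,4) = 715; favorable C(6,2)*C(7,2) = 315; P = 63/143; answer 63/143

63/143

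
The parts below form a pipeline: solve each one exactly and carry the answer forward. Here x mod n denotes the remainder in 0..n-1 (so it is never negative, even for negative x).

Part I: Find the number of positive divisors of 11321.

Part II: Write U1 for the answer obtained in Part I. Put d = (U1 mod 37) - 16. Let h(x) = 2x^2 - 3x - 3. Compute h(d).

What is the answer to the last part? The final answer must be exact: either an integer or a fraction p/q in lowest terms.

431

Part I: 11321 is prime, so its only divisors are 1 and 11321; count = 2; answer 2
Part II: U1 = 2; d = -14; 2*(-14)^2 - 3*(-14)^1 - 3 = (392) + (42) + (-3) = 431; answer 431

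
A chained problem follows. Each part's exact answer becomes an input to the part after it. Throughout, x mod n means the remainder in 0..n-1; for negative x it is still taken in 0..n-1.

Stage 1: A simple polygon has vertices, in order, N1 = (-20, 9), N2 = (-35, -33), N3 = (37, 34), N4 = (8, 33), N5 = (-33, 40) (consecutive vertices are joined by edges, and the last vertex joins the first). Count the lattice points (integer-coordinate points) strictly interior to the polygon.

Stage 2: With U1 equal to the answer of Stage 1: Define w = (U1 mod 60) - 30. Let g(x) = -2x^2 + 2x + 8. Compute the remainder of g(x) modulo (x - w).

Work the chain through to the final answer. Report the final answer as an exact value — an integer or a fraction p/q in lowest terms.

-752

Stage 1: cross terms: (-20*-33 - -35*9)=975, (-35*34 - 37*-33)=31, (37*33 - 8*34)=949, (8*40 - -33*33)=1409, (-33*9 - -20*40)=503; twice the area = |3867| = 3867; area = 3867/2; boundary points = 3 + 1 + 1 + 1 + 1 = 7; strictly interior points = area - boundary/2 + 1 = 1931; answer 1931
Stage 2: U1 = 1931; w = -19; remainder = value at the root: -2*(-19)^2 + 2*(-19)^1 + 8 = (-722) + (-38) + (8) = -752; answer -752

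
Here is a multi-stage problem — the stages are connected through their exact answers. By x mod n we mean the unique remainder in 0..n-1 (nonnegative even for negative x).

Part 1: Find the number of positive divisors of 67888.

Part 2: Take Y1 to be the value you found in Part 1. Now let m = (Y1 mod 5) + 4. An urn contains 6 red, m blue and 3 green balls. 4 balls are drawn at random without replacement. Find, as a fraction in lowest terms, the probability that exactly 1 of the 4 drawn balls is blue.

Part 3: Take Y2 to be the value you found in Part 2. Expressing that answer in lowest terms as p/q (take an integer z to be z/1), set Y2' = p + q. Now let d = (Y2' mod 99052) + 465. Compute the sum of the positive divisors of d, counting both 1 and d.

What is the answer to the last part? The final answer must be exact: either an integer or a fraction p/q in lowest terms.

2660

Part 1: 67888 = 2^4 * 4243; number of divisors = (4+1) * (1+1) = 10; answer 10
Part 2: Y1 = 10; m = 4; total draws C(13,4) = 715; favorable C(4,1)*C(9,3) = 336; P = 336/715; answer 336/715
Part 3: Y2 = 336/715; threaded value p + q = 1051; d = 1516; 1516 = 2^2 * 379; sigma = (1 + 2 + 4) * (1 + 379) = 7 * 380 = 2660; answer 2660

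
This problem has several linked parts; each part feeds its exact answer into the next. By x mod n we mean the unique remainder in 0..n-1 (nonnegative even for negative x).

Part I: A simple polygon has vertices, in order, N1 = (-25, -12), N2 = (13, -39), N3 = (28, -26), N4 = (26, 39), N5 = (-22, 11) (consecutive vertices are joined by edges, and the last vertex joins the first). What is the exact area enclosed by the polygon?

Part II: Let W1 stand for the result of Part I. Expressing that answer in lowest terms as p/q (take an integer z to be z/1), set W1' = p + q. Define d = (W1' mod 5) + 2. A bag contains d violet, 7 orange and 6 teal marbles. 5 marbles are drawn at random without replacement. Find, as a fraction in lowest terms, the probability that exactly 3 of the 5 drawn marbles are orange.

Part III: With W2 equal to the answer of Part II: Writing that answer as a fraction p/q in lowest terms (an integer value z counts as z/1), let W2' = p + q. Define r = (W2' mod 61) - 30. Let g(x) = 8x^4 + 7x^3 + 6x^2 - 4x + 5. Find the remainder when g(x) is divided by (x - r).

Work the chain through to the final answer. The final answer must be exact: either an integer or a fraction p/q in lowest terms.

Part I: cross terms: (-25*-39 - 13*-12)=1131, (13*-26 - 28*-39)=754, (28*39 - 26*-26)=1768, (26*11 - -22*39)=1144, (-22*-12 - -25*11)=539; twice the area = |5336| = 5336; area = 2668; answer 2668
Part II: W1 = 2668; threaded value p + q = 2669; d = 6; total draws C(19,5) = 11628; favorable C(7,3)*C(12,2) = 2310; P = 385/1938; answer 385/1938
Part III: W2 = 385/1938; threaded value p + q = 2323; r = -25; remainder = value at the root: 8*(-25)^4 + 7*(-25)^3 + 6*(-25)^2 - 4*(-25)^1 + 5 = (3125000) + (-109375) + (3750) + (100) + (5) = 3019480; answer 3019480

3019480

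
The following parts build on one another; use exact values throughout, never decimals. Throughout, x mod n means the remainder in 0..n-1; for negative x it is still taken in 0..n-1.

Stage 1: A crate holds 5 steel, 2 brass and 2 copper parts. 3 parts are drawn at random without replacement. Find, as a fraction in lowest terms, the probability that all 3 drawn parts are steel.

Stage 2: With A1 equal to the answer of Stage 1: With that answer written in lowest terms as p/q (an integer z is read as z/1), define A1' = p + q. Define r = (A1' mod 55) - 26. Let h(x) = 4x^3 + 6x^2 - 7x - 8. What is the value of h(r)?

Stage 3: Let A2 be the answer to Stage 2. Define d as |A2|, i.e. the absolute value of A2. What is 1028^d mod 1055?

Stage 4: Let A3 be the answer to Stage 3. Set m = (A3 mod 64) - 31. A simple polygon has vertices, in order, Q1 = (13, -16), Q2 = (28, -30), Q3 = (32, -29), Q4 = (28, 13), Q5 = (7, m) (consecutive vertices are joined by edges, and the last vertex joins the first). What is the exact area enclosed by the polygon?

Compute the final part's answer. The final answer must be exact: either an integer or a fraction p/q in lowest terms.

871/2

Stage 1: total draws C(9,3) = 84; favorable C(5,3) = 10; P = 5/42; answer 5/42
Stage 2: A1 = 5/42; threaded value p + q = 47; r = 21; 4*(21)^3 + 6*(21)^2 - 7*(21)^1 - 8 = (37044) + (2646) + (-147) + (-8) = 39535; answer 39535
Stage 3: A2 = 39535; d = 39535; squarings mod 1055: 1028^1=1028, 1028^2=729, 1028^4=776, 1028^8=826, 1028^16=746, 1028^32=531, 1028^64=276, 1028^128=216, 1028^256=236, 1028^512=836, 1028^1024=486, 1028^2048=931, 1028^4096=606, 1028^8192=96, 1028^16384=776, 1028^32768=826; 1028^39535 = 1028^1 * 1028^2 * 1028^4 * 1028^8 * 1028^32 * 1028^64 * 1028^512 * 1028^2048 * 1028^4096 * 1028^32768 = 967 (mod 1055); answer 967
Stage 4: A3 = 967; m = -24; cross terms: (13*-30 - 28*-16)=58, (28*-29 - 32*-30)=148, (32*13 - 28*-29)=1228, (28*-24 - 7*13)=-763, (7*-16 - 13*-24)=200; twice the area = |871| = 871; area = 871/2; answer 871/2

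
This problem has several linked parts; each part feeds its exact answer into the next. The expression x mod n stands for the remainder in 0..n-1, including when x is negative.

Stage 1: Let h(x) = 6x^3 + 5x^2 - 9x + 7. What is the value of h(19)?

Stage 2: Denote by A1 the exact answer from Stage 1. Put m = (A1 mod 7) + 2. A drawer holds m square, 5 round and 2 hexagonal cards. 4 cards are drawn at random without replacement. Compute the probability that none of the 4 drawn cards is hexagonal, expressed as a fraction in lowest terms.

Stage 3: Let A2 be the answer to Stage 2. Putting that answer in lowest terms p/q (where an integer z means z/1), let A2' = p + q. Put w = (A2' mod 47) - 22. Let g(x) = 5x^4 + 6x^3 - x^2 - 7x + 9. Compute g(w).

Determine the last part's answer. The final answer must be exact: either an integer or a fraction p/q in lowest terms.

Stage 1: 6*(19)^3 + 5*(19)^2 - 9*(19)^1 + 7 = (41154) + (1805) + (-171) + (7) = 42795; answer 42795
Stage 2: A1 = 42795; m = 6; total draws C(13,4) = 715; favorable C(11,4) = 330; P = 6/13; answer 6/13
Stage 3: A2 = 6/13; threaded value p + q = 19; w = -3; 5*(-3)^4 + 6*(-3)^3 - 1*(-3)^2 - 7*(-3)^1 + 9 = (405) + (-162) + (-9) + (21) + (9) = 264; answer 264

264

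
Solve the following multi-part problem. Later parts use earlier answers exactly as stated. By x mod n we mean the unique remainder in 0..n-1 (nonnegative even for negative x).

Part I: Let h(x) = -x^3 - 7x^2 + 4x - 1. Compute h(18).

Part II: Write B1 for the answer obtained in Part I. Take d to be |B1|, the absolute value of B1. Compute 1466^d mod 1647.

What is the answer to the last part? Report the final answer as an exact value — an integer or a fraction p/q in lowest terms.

251

Part I: -1*(18)^3 - 7*(18)^2 + 4*(18)^1 - 1 = (-5832) + (-2268) + (72) + (-1) = -8029; answer -8029
Part II: B1 = -8029; d = 8029; squarings mod 1647: 1466^1=1466, 1466^2=1468, 1466^4=748, 1466^8=1171, 1466^16=937, 1466^32=118, 1466^64=748, 1466^128=1171, 1466^256=937, 1466^512=118, 1466^1024=748, 1466^2048=1171, 1466^4096=937; 1466^8029 = 1466^1 * 1466^4 * 1466^8 * 1466^16 * 1466^64 * 1466^256 * 1466^512 * 1466^1024 * 1466^2048 * 1466^4096 = 251 (mod 1647); answer 251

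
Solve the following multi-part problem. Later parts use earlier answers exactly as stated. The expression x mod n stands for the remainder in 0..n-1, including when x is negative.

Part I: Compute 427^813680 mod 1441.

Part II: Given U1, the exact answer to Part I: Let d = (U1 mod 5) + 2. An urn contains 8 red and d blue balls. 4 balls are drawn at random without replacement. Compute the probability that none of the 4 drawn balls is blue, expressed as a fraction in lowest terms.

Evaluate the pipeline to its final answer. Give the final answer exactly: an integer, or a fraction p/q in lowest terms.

14/99

Part I: squarings mod 1441: 427^1=427, 427^2=763, 427^4=5, 427^8=25, 427^16=625, 427^32=114, 427^64=27, 427^128=729, 427^256=1153, 427^512=807, 427^1024=1358, 427^2048=1125, 427^4096=427, 427^8192=763, 427^16384=5, 427^32768=25, 427^65536=625, 427^131072=114, 427^262144=27, 427^524288=729; 427^813680 = 427^16 * 427^32 * 427^64 * 427^512 * 427^2048 * 427^8192 * 427^16384 * 427^262144 * 427^524288 = 342 (mod 1441); answer 342
Part II: U1 = 342; d = 4; total draws C(12,4) = 495; favorable C(8,4) = 70; P = 14/99; answer 14/99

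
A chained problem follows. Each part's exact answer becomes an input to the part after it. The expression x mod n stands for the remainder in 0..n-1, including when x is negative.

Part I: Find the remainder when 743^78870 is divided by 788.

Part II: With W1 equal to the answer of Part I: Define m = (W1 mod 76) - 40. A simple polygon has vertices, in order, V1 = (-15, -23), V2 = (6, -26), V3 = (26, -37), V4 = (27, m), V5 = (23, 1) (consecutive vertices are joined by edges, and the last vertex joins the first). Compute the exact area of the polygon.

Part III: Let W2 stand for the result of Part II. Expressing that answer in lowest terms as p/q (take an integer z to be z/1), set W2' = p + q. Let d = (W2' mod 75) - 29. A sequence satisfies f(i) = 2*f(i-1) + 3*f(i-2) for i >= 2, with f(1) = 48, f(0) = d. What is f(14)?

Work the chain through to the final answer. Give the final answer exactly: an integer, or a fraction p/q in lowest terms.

64570074

Part I: squarings mod 788: 743^1=743, 743^2=449, 743^4=661, 743^8=369, 743^16=625, 743^32=565, 743^64=85, 743^128=133, 743^256=353, 743^512=105, 743^1024=781, 743^2048=49, 743^4096=37, 743^8192=581, 743^16384=297, 743^32768=741, 743^65536=633; 743^78870 = 743^2 * 743^4 * 743^16 * 743^1024 * 743^4096 * 743^8192 * 743^65536 = 357 (mod 788); answer 357
Part II: W1 = 357; m = 13; cross terms: (-15*-26 - 6*-23)=528, (6*-37 - 26*-26)=454, (26*13 - 27*-37)=1337, (27*1 - 23*13)=-272, (23*-23 - -15*1)=-514; twice the area = |1533| = 1533; area = 1533/2; answer 1533/2
Part III: W2 = 1533/2; threaded value p + q = 1535; d = 6; f(2) = 2*(48) + 3*(6) = 114; iterating: f(2)=114, f(3)=372, f(4)=1086, f(5)=3288, f(6)=9834, f(7)=29532, f(8)=88566, f(9)=265728, f(10)=797154, f(11)=2391492, f(12)=7174446, f(13)=21523368, f(14)=64570074; answer 64570074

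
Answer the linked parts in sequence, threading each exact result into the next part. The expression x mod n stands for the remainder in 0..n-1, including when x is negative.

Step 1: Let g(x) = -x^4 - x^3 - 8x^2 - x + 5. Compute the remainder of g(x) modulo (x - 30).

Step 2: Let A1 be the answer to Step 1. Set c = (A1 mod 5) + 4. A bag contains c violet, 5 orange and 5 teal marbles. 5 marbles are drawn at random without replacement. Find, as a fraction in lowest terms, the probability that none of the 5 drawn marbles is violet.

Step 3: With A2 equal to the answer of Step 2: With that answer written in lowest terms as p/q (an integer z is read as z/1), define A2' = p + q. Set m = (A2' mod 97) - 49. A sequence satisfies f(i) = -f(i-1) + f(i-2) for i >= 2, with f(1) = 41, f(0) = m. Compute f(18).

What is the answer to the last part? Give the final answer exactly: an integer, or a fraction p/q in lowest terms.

-81989

Step 1: remainder = value at the root: -1*(30)^4 - 1*(30)^3 - 8*(30)^2 - 1*(30)^1 + 5 = (-810000) + (-27000) + (-7200) + (-30) + (5) = -844225; answer -844225
Step 2: A1 = -844225; c = 4; total draws C(14,5) = 2002; favorable C(10,5) = 252; P = 18/143; answer 18/143
Step 3: A2 = 18/143; threaded value p + q = 161; m = 15; f(2) = -1*(41) + 1*(15) = -26; iterating: f(2)=-26, f(3)=67, f(4)=-93, f(5)=160, f(6)=-253, f(7)=413, f(8)=-666, f(9)=1079, f(10)=-1745, f(11)=2824, f(12)=-4569, f(13)=7393, f(14)=-11962, f(15)=19355, f(16)=-31317, f(17)=50672, f(18)=-81989; answer -81989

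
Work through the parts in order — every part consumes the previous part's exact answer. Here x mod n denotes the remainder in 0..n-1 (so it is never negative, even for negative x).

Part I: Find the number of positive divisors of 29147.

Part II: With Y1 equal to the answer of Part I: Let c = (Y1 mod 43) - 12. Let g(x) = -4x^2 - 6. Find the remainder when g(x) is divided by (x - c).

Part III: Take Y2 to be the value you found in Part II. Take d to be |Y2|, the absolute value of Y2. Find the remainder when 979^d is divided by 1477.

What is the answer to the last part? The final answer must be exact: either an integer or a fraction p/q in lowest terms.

Part I: 29147 is prime, so its only divisors are 1 and 29147; count = 2; answer 2
Part II: Y1 = 2; c = -10; remainder = value at the root: -4*(-10)^2 - 6 = (-400) + (-6) = -406; answer -406
Part III: Y2 = -406; d = 406; squarings mod 1477: 979^1=979, 979^2=1345, 979^4=1177, 979^8=1380, 979^16=547, 979^32=855, 979^64=1387, 979^128=715, 979^256=183; 979^406 = 979^2 * 979^4 * 979^16 * 979^128 * 979^256 = 610 (mod 1477); answer 610

610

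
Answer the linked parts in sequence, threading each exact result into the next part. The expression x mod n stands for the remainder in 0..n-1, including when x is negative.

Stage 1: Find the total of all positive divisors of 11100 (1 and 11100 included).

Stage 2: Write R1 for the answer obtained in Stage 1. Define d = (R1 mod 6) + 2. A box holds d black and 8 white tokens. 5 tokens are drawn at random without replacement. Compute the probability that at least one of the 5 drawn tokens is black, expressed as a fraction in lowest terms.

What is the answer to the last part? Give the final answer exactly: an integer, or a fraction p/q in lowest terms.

Stage 1: 11100 = 2^2 * 3 * 5^2 * 37; sigma = (1 + 2 + 4) * (1 + 3) * (1 + 5 + 25) * (1 + 37) = 7 * 4 * 31 * 38 = 32984; answer 32984
Stage 2: R1 = 32984; d = 4; total draws C(12,5) = 792; complement C(8,5) = 56; favorable 792 - 56 = 736; P = 92/99; answer 92/99

92/99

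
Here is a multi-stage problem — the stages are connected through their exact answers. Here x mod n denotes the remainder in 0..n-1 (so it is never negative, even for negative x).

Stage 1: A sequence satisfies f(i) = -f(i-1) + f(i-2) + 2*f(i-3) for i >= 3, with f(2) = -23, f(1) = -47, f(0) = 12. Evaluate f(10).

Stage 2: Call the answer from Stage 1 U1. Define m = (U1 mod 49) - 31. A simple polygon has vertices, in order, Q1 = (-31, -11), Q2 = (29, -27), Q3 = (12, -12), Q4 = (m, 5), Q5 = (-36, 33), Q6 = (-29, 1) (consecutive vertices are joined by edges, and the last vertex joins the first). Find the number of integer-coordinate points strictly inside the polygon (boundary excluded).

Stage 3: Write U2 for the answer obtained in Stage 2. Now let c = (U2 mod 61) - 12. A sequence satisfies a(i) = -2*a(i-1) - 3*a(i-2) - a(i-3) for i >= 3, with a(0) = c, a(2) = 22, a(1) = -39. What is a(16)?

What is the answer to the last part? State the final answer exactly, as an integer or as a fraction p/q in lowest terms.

-24842

Stage 1: f(3) = -1*(-23) + 1*(-47) + 2*(12) = 0; iterating: f(3)=0, f(4)=-117, f(5)=71, f(6)=-188, f(7)=25, f(8)=-71, f(9)=-280, f(10)=259; answer 259
Stage 2: U1 = 259; m = -17; cross terms: (-31*-27 - 29*-11)=1156, (29*-12 - 12*-27)=-24, (12*5 - -17*-12)=-144, (-17*33 - -36*5)=-381, (-36*1 - -29*33)=921, (-29*-11 - -31*1)=350; twice the area = |1878| = 1878; area = 939; boundary points = 4 + 1 + 1 + 1 + 1 + 2 = 10; strictly interior points = area - boundary/2 + 1 = 935; answer 935
Stage 3: U2 = 935; c = 8; a(3) = -2*(22) - 3*(-39) - 1*(8) = 65; iterating: a(3)=65, a(4)=-157, a(5)=97, a(6)=212, a(7)=-558, a(8)=383, a(9)=696, a(10)=-1983, a(11)=1495, a(12)=2263, a(13)=-7028, a(14)=5772, a(15)=7277, a(16)=-24842; answer -24842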